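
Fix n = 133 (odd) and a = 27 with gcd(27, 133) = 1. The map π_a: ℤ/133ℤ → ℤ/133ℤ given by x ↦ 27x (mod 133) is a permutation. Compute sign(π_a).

Orbit of 27 under x↦27x: [27, 64, 132, 106, 69, 1]… (length divides ord_133(27)).
Decompose π into cycles: lengths [6, 6, 6, 6, 6, 6, 6, 6, 6, 6, 6, 6, 6, 6, 6, 6, 6, 6, 6, 6, 6, 2, 2, 2, 1] (25 cycles, including the fixed point 0).
With 25 cycles on 133 points, sign = (−1)^{133−25} = +1.

+1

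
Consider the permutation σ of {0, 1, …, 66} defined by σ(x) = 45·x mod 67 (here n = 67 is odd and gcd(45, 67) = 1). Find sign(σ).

-1

Trace 58: π^k(58) = [58, 64, 66, 22, 52, 62, 43] for k=0..6.
The orbit structure of x ↦ 45x mod 67: 4 orbits of sizes [22, 22, 22, 1].
n − c = 67 − 4 = 63; sign = (−1)^63 = -1.
Zolotarev: (45|67) = -1, matching the cycle-count sign.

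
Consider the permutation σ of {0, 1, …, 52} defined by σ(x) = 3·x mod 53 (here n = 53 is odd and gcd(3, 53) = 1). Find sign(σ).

Trace 10: π^k(10) = [10, 30, 37, 5, 15, 45, 29] for k=0..6.
The orbit structure of x ↦ 3x mod 53: 2 orbits of sizes [52, 1].
With 2 cycles on 53 points, sign = (−1)^{53−2} = -1.
(3|53)_J = -1 (Zolotarev's lemma cross-check).

-1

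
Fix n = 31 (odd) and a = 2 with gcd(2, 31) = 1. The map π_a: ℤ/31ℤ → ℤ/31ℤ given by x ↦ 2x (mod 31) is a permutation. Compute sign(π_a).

+1

Orbit of 16 under x↦2x: [16, 1, 2, 4, 8]… (length divides ord_31(2)).
π_2 has 7 disjoint cycles with lengths [5, 5, 5, 5, 5, 5, 1] on {0,…,30}.
With 7 cycles on 31 points, sign = (−1)^{31−7} = +1.
(2|31)_J = +1 (Zolotarev's lemma cross-check).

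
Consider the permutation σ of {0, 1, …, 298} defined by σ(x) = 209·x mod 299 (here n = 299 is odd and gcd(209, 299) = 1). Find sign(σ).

Trace 261: π^k(261) = [261, 131, 170, 248, 105, 118, 144] for k=0..6.
Cycle lengths of π_209 on ℤ/299ℤ: [11, 11, 11, 11, 11, 11, 11, 11, 11, 11, 11, 11, 11, 11, 11, 11, 11, 11, 11, 11, 11, 11, 11, 11, 11, 11, 1, 1, 1, 1, 1, 1, 1, 1, 1, 1, 1, 1, 1]; 39 cycles in total.
Σ(ℓ_i−1) = 299−39 = 260; sign = (−1)^260 = +1.
Via Zolotarev, sign(π_{209}) = (209|299) = +1.

+1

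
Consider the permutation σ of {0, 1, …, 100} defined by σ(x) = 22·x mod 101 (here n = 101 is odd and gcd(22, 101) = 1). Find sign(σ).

+1

Orbit of 47 under x↦22x: [47, 24, 23, 1, 22, 80, 43]… (length divides ord_101(22)).
Cycle type of π: 50×2 + 1; total 3 cycles.
Σ(ℓ_i−1) = 101−3 = 98; sign = (−1)^98 = +1.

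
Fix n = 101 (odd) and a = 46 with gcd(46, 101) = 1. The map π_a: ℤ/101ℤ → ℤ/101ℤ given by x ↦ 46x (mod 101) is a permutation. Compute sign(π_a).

Trace 55: π^k(55) = [55, 5, 28, 76, 62, 24, 94] for k=0..6.
Cycle lengths of π_46 on ℤ/101ℤ: [100, 1]; 2 cycles in total.
n − c = 101 − 2 = 99; sign = (−1)^99 = -1.

-1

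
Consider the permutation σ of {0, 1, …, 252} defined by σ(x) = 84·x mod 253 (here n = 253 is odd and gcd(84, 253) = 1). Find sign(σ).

Start at x=71: 71 → 145 → 36 → 241 → 4 → 83 → 141 → … (one orbit).
5 cycles of lengths [110, 110, 22, 10, 1].
Σ(ℓ_i−1) = 253−5 = 248; sign = (−1)^248 = +1.

+1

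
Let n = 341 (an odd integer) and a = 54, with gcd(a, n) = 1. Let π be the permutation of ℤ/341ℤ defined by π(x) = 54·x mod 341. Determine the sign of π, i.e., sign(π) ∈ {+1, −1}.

Trace 54: π^k(54) = [54, 188, 263, 221, 340, 287, 153] for k=0..6.
π_54 has 39 disjoint cycles with lengths [10, 10, 10, 10, 10, 10, 10, 10, 10, 10, 10, 10, 10, 10, 10, 10, 10, 10, 10, 10, 10, 10, 10, 10, 10, 10, 10, 10, 10, 10, 10, 10, 10, 2, 2, 2, 2, 2, 1] on {0,…,340}.
n − c = 341 − 39 = 302; sign = (−1)^302 = +1.

+1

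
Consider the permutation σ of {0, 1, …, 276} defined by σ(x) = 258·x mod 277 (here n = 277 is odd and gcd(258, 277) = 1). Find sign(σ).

Trace 4: π^k(4) = [4, 201, 59, 264, 247, 16, 250] for k=0..6.
7 cycles of lengths [46, 46, 46, 46, 46, 46, 1].
With 7 cycles on 277 points, sign = (−1)^{277−7} = +1.
Check: (258/277) = +1 by Zolotarev.

+1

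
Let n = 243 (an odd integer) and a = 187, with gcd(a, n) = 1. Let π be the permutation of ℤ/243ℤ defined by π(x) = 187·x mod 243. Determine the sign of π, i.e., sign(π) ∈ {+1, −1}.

+1

Orbit of 49 under x↦187x: [49, 172, 88, 175, 163, 106, 139]… (length divides ord_243(187)).
The orbit structure of x ↦ 187x mod 243: 11 orbits of sizes [81, 81, 27, 27, 9, 9, 3, 3, 1, 1, 1].
11 cycles on 243: each ℓ→(−1)^(ℓ−1), product (−1)^232 = +1.
The Jacobi symbol (187|243) = +1 (Zolotarev) agrees.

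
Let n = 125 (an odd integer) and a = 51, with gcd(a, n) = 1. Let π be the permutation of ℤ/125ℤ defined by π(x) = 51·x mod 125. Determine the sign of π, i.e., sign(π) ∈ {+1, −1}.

Trace 51: π^k(51) = [51, 101, 26, 76, 1] for k=0..4.
π_51 has 45 disjoint cycles with lengths [5, 5, 5, 5, 5, 5, 5, 5, 5, 5, 5, 5, 5, 5, 5, 5, 5, 5, 5, 5, 1, 1, 1, 1, 1, 1, 1, 1, 1, 1, 1, 1, 1, 1, 1, 1, 1, 1, 1, 1, 1, 1, 1, 1, 1] on {0,…,124}.
sign(π) = (−1)^{n − #cycles} = (−1)^{125−45} = (−1)^80 = +1.

+1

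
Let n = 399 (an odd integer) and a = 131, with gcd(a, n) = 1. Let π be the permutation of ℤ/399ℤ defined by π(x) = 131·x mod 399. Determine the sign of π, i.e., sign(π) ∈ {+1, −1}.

+1

Start at x=226: 226 → 80 → 106 → 320 → 25 → 83 → 100 → … (one orbit).
Cycle lengths of π_131 on ℤ/399ℤ: [18, 18, 18, 18, 18, 18, 18, 18, 18, 18, 18, 18, 18, 18, 18, 18, 18, 18, 18, 18, 9, 9, 6, 6, 6, 2, 1]; 27 cycles in total.
With 27 cycles on 399 points, sign = (−1)^{399−27} = +1.
The Jacobi symbol (131|399) = +1 (Zolotarev) agrees.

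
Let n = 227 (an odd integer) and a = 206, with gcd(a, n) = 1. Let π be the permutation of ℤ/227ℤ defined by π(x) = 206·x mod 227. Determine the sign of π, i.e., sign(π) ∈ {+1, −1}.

Orbit of 47 under x↦206x: [47, 148, 70, 119, 225, 42, 26]… (length divides ord_227(206)).
Cycle type of π: 226 + 1; total 2 cycles.
n − c = 227 − 2 = 225; sign = (−1)^225 = -1.

-1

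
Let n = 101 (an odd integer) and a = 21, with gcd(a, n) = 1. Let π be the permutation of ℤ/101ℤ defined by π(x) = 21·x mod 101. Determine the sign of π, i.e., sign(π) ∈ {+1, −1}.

Orbit of 88 under x↦21x: [88, 30, 24, 100, 80, 64, 31]… (length divides ord_101(21)).
Decompose π into cycles: lengths [50, 50, 1] (3 cycles, including the fixed point 0).
sign(π) = (−1)^{n − #cycles} = (−1)^{101−3} = (−1)^98 = +1.

+1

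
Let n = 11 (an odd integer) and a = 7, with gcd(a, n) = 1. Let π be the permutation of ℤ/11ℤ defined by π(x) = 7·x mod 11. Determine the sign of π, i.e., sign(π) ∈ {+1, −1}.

Start at x=1: 1 → 7 → 5 → 2 → 3 → 10 → 4 → … (one orbit).
Cycle type of π: 10 + 1; total 2 cycles.
n − c = 11 − 2 = 9; sign = (−1)^9 = -1.
(7|11)_J = -1 (Zolotarev's lemma cross-check).

-1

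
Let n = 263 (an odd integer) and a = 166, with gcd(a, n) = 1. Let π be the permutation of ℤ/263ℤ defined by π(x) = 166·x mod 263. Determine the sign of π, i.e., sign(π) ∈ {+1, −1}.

+1

Orbit of 100 under x↦166x: [100, 31, 149, 12, 151, 81, 33]… (length divides ord_263(166)).
π_166 has 3 disjoint cycles with lengths [131, 131, 1] on {0,…,262}.
With 3 cycles on 263 points, sign = (−1)^{263−3} = +1.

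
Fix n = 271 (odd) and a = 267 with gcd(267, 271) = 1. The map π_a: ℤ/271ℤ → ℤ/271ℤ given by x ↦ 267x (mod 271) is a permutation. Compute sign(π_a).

Trace 60: π^k(60) = [60, 31, 147, 225, 184, 77, 234] for k=0..6.
π_267 has 2 disjoint cycles with lengths [270, 1] on {0,…,270}.
Σ(ℓ_i−1) = 271−2 = 269; sign = (−1)^269 = -1.
(267|271)_J = -1 (Zolotarev's lemma cross-check).

-1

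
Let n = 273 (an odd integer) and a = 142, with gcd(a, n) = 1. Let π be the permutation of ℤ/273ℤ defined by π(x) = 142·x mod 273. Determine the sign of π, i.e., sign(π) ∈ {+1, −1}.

Orbit of 142 under x↦142x: [142, 235, 64, 79, 25, 1]… (length divides ord_273(142)).
π_142 has 63 disjoint cycles with lengths [6, 6, 6, 6, 6, 6, 6, 6, 6, 6, 6, 6, 6, 6, 6, 6, 6, 6, 6, 6, 6, 6, 6, 6, 6, 6, 6, 6, 6, 6, 6, 6, 6, 6, 6, 6, 3, 3, 3, 3, 3, 3, 2, 2, 2, 2, 2, 2, 2, 2, 2, 2, 2, 2, 2, 2, 2, 2, 2, 2, 1, 1, 1] on {0,…,272}.
273 − 63 = 210 transpositions; sign(π) = (−1)^210 = +1.

+1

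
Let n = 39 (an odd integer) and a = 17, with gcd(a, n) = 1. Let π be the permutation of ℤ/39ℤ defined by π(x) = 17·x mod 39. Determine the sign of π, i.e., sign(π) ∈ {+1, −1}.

-1

Trace 17: π^k(17) = [17, 16, 38, 22, 23, 1] for k=0..5.
Decompose π into cycles: lengths [6, 6, 6, 6, 6, 6, 2, 1] (8 cycles, including the fixed point 0).
39 − 8 = 31 transpositions; sign(π) = (−1)^31 = -1.
Zolotarev: (17|39) = -1, matching the cycle-count sign.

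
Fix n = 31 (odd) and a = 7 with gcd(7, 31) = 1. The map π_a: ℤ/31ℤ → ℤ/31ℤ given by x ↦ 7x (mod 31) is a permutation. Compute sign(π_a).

Orbit of 28 under x↦7x: [28, 10, 8, 25, 20, 16, 19]… (length divides ord_31(7)).
Cycle type of π: 15×2 + 1; total 3 cycles.
3 cycles on 31: each ℓ→(−1)^(ℓ−1), product (−1)^28 = +1.

+1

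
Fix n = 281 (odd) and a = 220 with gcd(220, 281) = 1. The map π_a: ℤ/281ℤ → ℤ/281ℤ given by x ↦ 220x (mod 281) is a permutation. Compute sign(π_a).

Trace 232: π^k(232) = [232, 179, 40, 89, 191, 151, 62] for k=0..6.
Cycle lengths of π_220 on ℤ/281ℤ: [40, 40, 40, 40, 40, 40, 40, 1]; 8 cycles in total.
sign(π) = (−1)^{n − #cycles} = (−1)^{281−8} = (−1)^273 = -1.
The Jacobi symbol (220|281) = -1 (Zolotarev) agrees.

-1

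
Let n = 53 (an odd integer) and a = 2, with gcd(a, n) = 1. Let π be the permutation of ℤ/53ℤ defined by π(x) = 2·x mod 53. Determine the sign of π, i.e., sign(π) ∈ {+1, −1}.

-1

Orbit of 30 under x↦2x: [30, 7, 14, 28, 3, 6, 12]… (length divides ord_53(2)).
Cycle lengths of π_2 on ℤ/53ℤ: [52, 1]; 2 cycles in total.
2 cycles on 53: each ℓ→(−1)^(ℓ−1), product (−1)^51 = -1.
(2|53)_J = -1 (Zolotarev's lemma cross-check).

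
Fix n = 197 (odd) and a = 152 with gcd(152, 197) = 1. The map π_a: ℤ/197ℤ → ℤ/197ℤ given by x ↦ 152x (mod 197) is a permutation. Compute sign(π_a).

-1

Trace 127: π^k(127) = [127, 195, 90, 87, 25, 57, 193] for k=0..6.
π_152 has 2 disjoint cycles with lengths [196, 1] on {0,…,196}.
sign(π) = (−1)^{n − #cycles} = (−1)^{197−2} = (−1)^195 = -1.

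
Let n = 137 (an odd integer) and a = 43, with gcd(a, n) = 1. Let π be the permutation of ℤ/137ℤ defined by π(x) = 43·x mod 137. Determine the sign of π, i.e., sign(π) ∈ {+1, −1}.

-1

Orbit of 6 under x↦43x: [6, 121, 134, 8, 70, 133, 102]… (length divides ord_137(43)).
2 cycles of lengths [136, 1].
n − c = 137 − 2 = 135; sign = (−1)^135 = -1.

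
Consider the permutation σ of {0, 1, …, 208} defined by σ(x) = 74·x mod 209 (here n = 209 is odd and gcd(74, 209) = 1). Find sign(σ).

-1

Orbit of 169 under x↦74x: [169, 175, 201, 35, 82, 7, 100]… (length divides ord_209(74)).
Cycle type of π: 90×2 + 10 + 9×2 + 1; total 6 cycles.
sign(π) = (−1)^{n − #cycles} = (−1)^{209−6} = (−1)^203 = -1.
(74|209)_J = -1 (Zolotarev's lemma cross-check).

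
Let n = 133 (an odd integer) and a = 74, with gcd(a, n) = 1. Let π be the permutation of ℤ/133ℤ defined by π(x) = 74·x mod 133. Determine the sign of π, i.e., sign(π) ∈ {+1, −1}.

+1

Start at x=106: 106 → 130 → 44 → 64 → 81 → 9 → 1 → … (one orbit).
The orbit structure of x ↦ 74x mod 133: 17 orbits of sizes [9, 9, 9, 9, 9, 9, 9, 9, 9, 9, 9, 9, 9, 9, 3, 3, 1].
133 − 17 = 116 transpositions; sign(π) = (−1)^116 = +1.
Via Zolotarev, sign(π_{74}) = (74|133) = +1.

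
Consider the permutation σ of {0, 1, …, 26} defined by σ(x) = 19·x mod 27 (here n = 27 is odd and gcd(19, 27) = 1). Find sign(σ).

Trace 10: π^k(10) = [10, 1, 19] for k=0..2.
Cycle lengths of π_19 on ℤ/27ℤ: [3, 3, 3, 3, 3, 3, 1, 1, 1, 1, 1, 1, 1, 1, 1]; 15 cycles in total.
Σ(ℓ_i−1) = 27−15 = 12; sign = (−1)^12 = +1.

+1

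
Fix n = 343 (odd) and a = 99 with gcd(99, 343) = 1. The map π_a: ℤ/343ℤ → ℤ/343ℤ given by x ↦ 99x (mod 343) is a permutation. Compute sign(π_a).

Orbit of 99 under x↦99x: [99, 197, 295, 50, 148, 246, 1]… (length divides ord_343(99)).
π_99 has 91 disjoint cycles with lengths [7, 7, 7, 7, 7, 7, 7, 7, 7, 7, 7, 7, 7, 7, 7, 7, 7, 7, 7, 7, 7, 7, 7, 7, 7, 7, 7, 7, 7, 7, 7, 7, 7, 7, 7, 7, 7, 7, 7, 7, 7, 7, 1, 1, 1, 1, 1, 1, 1, 1, 1, 1, 1, 1, 1, 1, 1, 1, 1, 1, 1, 1, 1, 1, 1, 1, 1, 1, 1, 1, 1, 1, 1, 1, 1, 1, 1, 1, 1, 1, 1, 1, 1, 1, 1, 1, 1, 1, 1, 1, 1] on {0,…,342}.
Σ(ℓ_i−1) = 343−91 = 252; sign = (−1)^252 = +1.
The Jacobi symbol (99|343) = +1 (Zolotarev) agrees.

+1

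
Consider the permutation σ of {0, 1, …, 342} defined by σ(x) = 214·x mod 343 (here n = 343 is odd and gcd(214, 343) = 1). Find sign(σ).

Trace 246: π^k(246) = [246, 165, 324, 50, 67, 275, 197] for k=0..6.
Cycle lengths of π_214 on ℤ/343ℤ: [21, 21, 21, 21, 21, 21, 21, 21, 21, 21, 21, 21, 21, 21, 3, 3, 3, 3, 3, 3, 3, 3, 3, 3, 3, 3, 3, 3, 3, 3, 1]; 31 cycles in total.
343 − 31 = 312 transpositions; sign(π) = (−1)^312 = +1.
Via Zolotarev, sign(π_{214}) = (214|343) = +1.

+1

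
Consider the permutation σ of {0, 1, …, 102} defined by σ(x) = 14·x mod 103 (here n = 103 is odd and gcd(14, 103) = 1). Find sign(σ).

Start at x=100: 100 → 61 → 30 → 8 → 9 → 23 → 13 → … (one orbit).
7 cycles of lengths [17, 17, 17, 17, 17, 17, 1].
7 cycles on 103: each ℓ→(−1)^(ℓ−1), product (−1)^96 = +1.
The Jacobi symbol (14|103) = +1 (Zolotarev) agrees.

+1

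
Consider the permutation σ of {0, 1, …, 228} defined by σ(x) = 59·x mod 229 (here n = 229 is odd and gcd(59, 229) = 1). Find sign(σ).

Start at x=226: 226 → 52 → 91 → 102 → 64 → 112 → 196 → … (one orbit).
The orbit structure of x ↦ 59x mod 229: 2 orbits of sizes [228, 1].
sign(π) = (−1)^{n − #cycles} = (−1)^{229−2} = (−1)^227 = -1.
Via Zolotarev, sign(π_{59}) = (59|229) = -1.

-1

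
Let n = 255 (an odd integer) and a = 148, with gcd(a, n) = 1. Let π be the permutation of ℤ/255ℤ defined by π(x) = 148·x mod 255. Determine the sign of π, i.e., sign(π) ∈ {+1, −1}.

+1

Trace 19: π^k(19) = [19, 7, 16, 73, 94, 142, 106] for k=0..6.
The orbit structure of x ↦ 148x mod 255: 21 orbits of sizes [16, 16, 16, 16, 16, 16, 16, 16, 16, 16, 16, 16, 16, 16, 16, 4, 4, 4, 1, 1, 1].
sign(π) = (−1)^{n − #cycles} = (−1)^{255−21} = (−1)^234 = +1.
The Jacobi symbol (148|255) = +1 (Zolotarev) agrees.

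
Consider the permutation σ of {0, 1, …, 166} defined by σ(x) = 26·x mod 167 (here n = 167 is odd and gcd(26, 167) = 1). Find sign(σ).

Orbit of 65 under x↦26x: [65, 20, 19, 160, 152, 111, 47]… (length divides ord_167(26)).
Cycle type of π: 166 + 1; total 2 cycles.
With 2 cycles on 167 points, sign = (−1)^{167−2} = -1.
Check: (26/167) = -1 by Zolotarev.

-1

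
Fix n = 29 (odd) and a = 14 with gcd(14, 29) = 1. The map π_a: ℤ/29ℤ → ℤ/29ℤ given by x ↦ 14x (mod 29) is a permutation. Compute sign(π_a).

Trace 28: π^k(28) = [28, 15, 7, 11, 9, 10, 24] for k=0..6.
2 cycles of lengths [28, 1].
With 2 cycles on 29 points, sign = (−1)^{29−2} = -1.
(14|29)_J = -1 (Zolotarev's lemma cross-check).

-1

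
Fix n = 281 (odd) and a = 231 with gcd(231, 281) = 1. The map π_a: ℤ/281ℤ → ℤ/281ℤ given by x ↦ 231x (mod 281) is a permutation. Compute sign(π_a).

+1

Start at x=70: 70 → 153 → 218 → 59 → 141 → 256 → 126 → … (one orbit).
Cycle type of π: 70×4 + 1; total 5 cycles.
With 5 cycles on 281 points, sign = (−1)^{281−5} = +1.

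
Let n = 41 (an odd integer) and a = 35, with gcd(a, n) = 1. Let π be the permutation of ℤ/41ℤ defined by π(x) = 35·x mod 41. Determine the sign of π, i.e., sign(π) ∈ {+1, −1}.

-1

Orbit of 24 under x↦35x: [24, 20, 3, 23, 26, 8, 34]… (length divides ord_41(35)).
Cycle type of π: 40 + 1; total 2 cycles.
41 − 2 = 39 transpositions; sign(π) = (−1)^39 = -1.
Zolotarev: (35|41) = -1, matching the cycle-count sign.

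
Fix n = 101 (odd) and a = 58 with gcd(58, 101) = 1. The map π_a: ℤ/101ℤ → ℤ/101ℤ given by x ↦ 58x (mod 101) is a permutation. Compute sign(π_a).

+1

Trace 52: π^k(52) = [52, 87, 97, 71, 78, 80, 95] for k=0..6.
5 cycles of lengths [25, 25, 25, 25, 1].
5 cycles on 101: each ℓ→(−1)^(ℓ−1), product (−1)^96 = +1.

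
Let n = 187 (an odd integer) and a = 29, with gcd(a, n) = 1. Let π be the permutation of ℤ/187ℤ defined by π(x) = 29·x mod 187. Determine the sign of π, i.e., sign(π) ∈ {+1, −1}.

+1

Start at x=156: 156 → 36 → 109 → 169 → 39 → 9 → 74 → … (one orbit).
5 cycles of lengths [80, 80, 16, 10, 1].
sign(π) = (−1)^{n − #cycles} = (−1)^{187−5} = (−1)^182 = +1.
Via Zolotarev, sign(π_{29}) = (29|187) = +1.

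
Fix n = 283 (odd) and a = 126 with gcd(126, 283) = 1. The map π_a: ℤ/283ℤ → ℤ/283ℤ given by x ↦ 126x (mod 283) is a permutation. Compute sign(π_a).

-1

Start at x=112: 112 → 245 → 23 → 68 → 78 → 206 → 203 → … (one orbit).
Cycle lengths of π_126 on ℤ/283ℤ: [282, 1]; 2 cycles in total.
2 cycles on 283: each ℓ→(−1)^(ℓ−1), product (−1)^281 = -1.
The Jacobi symbol (126|283) = -1 (Zolotarev) agrees.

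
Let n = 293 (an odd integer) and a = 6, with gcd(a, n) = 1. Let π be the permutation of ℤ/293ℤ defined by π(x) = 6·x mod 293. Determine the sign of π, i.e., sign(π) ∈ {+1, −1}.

+1

Start at x=222: 222 → 160 → 81 → 193 → 279 → 209 → 82 → … (one orbit).
Cycle lengths of π_6 on ℤ/293ℤ: [146, 146, 1]; 3 cycles in total.
Σ(ℓ_i−1) = 293−3 = 290; sign = (−1)^290 = +1.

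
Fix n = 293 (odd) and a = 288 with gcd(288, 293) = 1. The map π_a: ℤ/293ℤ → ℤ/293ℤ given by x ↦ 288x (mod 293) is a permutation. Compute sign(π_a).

-1

Start at x=177: 177 → 287 → 30 → 143 → 164 → 59 → 291 → … (one orbit).
Cycle type of π: 292 + 1; total 2 cycles.
sign(π) = (−1)^{n − #cycles} = (−1)^{293−2} = (−1)^291 = -1.
Via Zolotarev, sign(π_{288}) = (288|293) = -1.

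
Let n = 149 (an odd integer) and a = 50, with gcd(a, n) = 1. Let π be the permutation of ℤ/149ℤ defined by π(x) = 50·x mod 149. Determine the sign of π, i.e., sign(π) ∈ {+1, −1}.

Orbit of 29 under x↦50x: [29, 109, 86, 128, 142, 97, 82]… (length divides ord_149(50)).
The orbit structure of x ↦ 50x mod 149: 2 orbits of sizes [148, 1].
With 2 cycles on 149 points, sign = (−1)^{149−2} = -1.
Zolotarev: (50|149) = -1, matching the cycle-count sign.

-1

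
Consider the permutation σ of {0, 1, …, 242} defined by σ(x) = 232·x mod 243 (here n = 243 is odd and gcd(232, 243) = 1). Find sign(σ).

+1

Start at x=178: 178 → 229 → 154 → 7 → 166 → 118 → 160 → … (one orbit).
π_232 has 11 disjoint cycles with lengths [81, 81, 27, 27, 9, 9, 3, 3, 1, 1, 1] on {0,…,242}.
sign(π) = (−1)^{n − #cycles} = (−1)^{243−11} = (−1)^232 = +1.
The Jacobi symbol (232|243) = +1 (Zolotarev) agrees.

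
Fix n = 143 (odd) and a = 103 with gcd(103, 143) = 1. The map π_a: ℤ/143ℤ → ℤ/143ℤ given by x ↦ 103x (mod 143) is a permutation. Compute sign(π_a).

+1

Trace 25: π^k(25) = [25, 1, 103, 27, 64, 14, 12] for k=0..6.
Decompose π into cycles: lengths [10, 10, 10, 10, 10, 10, 10, 10, 10, 10, 10, 10, 5, 5, 2, 2, 2, 2, 2, 2, 1] (21 cycles, including the fixed point 0).
Σ(ℓ_i−1) = 143−21 = 122; sign = (−1)^122 = +1.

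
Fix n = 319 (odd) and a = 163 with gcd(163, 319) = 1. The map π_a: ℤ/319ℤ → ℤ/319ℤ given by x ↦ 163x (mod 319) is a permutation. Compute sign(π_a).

Start at x=229: 229 → 4 → 14 → 49 → 12 → 42 → 147 → … (one orbit).
6 cycles of lengths [140, 140, 28, 5, 5, 1].
sign(π) = (−1)^{n − #cycles} = (−1)^{319−6} = (−1)^313 = -1.

-1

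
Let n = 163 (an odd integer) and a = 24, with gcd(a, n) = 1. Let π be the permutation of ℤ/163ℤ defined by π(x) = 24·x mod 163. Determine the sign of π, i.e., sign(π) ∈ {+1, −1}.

Start at x=39: 39 → 121 → 133 → 95 → 161 → 115 → 152 → … (one orbit).
Cycle lengths of π_24 on ℤ/163ℤ: [81, 81, 1]; 3 cycles in total.
sign(π) = (−1)^{n − #cycles} = (−1)^{163−3} = (−1)^160 = +1.

+1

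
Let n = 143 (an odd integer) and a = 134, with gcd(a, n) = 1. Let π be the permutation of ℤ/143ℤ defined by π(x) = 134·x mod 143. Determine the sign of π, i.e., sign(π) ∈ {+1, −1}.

-1

Trace 126: π^k(126) = [126, 10, 53, 95, 3, 116, 100] for k=0..6.
Cycle lengths of π_134 on ℤ/143ℤ: [30, 30, 30, 30, 10, 6, 6, 1]; 8 cycles in total.
n − c = 143 − 8 = 135; sign = (−1)^135 = -1.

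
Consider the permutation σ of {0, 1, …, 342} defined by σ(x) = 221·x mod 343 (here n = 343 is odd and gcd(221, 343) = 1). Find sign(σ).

+1

Trace 275: π^k(275) = [275, 64, 81, 65, 302, 200, 296] for k=0..6.
Cycle type of π: 147×2 + 21×2 + 3×2 + 1; total 7 cycles.
With 7 cycles on 343 points, sign = (−1)^{343−7} = +1.
Zolotarev: (221|343) = +1, matching the cycle-count sign.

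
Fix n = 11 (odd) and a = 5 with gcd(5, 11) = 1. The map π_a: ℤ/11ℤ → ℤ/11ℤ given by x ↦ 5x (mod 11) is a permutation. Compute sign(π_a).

+1

Start at x=4: 4 → 9 → 1 → 5 → 3 → 4 (one orbit).
Cycle type of π: 5×2 + 1; total 3 cycles.
With 3 cycles on 11 points, sign = (−1)^{11−3} = +1.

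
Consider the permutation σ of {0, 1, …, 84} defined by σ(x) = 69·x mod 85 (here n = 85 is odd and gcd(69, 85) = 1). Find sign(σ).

Trace 1: π^k(1) = [1, 69] for k=0..1.
Cycle type of π: 2×34 + 1×17; total 51 cycles.
n − c = 85 − 51 = 34; sign = (−1)^34 = +1.
(69|85)_J = +1 (Zolotarev's lemma cross-check).

+1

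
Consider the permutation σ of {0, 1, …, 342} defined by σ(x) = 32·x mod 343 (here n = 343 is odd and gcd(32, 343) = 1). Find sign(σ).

Trace 134: π^k(134) = [134, 172, 16, 169, 263, 184, 57] for k=0..6.
π_32 has 7 disjoint cycles with lengths [147, 147, 21, 21, 3, 3, 1] on {0,…,342}.
With 7 cycles on 343 points, sign = (−1)^{343−7} = +1.

+1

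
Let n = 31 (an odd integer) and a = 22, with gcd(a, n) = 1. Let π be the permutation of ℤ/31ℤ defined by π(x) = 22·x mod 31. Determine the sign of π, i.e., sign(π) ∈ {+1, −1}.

Orbit of 22 under x↦22x: [22, 19, 15, 20, 6, 8, 21]… (length divides ord_31(22)).
Cycle lengths of π_22 on ℤ/31ℤ: [30, 1]; 2 cycles in total.
Σ(ℓ_i−1) = 31−2 = 29; sign = (−1)^29 = -1.
Via Zolotarev, sign(π_{22}) = (22|31) = -1.

-1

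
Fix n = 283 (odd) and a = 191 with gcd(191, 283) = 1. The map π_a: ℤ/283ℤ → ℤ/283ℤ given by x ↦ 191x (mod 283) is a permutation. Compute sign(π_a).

-1

Start at x=122: 122 → 96 → 224 → 51 → 119 → 89 → 19 → … (one orbit).
2 cycles of lengths [282, 1].
sign(π) = (−1)^{n − #cycles} = (−1)^{283−2} = (−1)^281 = -1.
(191|283)_J = -1 (Zolotarev's lemma cross-check).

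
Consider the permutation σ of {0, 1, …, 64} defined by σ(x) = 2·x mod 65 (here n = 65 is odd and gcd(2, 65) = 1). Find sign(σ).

Start at x=64: 64 → 63 → 61 → 57 → 49 → 33 → 1 → … (one orbit).
The orbit structure of x ↦ 2x mod 65: 7 orbits of sizes [12, 12, 12, 12, 12, 4, 1].
7 cycles on 65: each ℓ→(−1)^(ℓ−1), product (−1)^58 = +1.

+1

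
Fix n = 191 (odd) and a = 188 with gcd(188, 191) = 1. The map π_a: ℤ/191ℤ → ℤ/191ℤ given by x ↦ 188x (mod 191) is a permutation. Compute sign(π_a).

Start at x=38: 38 → 77 → 151 → 120 → 22 → 125 → 7 → … (one orbit).
Cycle lengths of π_188 on ℤ/191ℤ: [190, 1]; 2 cycles in total.
191 − 2 = 189 transpositions; sign(π) = (−1)^189 = -1.
(188|191)_J = -1 (Zolotarev's lemma cross-check).

-1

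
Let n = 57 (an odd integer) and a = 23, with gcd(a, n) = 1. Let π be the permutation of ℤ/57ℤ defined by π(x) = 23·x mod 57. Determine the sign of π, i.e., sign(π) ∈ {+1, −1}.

-1

Start at x=26: 26 → 28 → 17 → 49 → 44 → 43 → 20 → … (one orbit).
π_23 has 6 disjoint cycles with lengths [18, 18, 9, 9, 2, 1] on {0,…,56}.
57 − 6 = 51 transpositions; sign(π) = (−1)^51 = -1.
The Jacobi symbol (23|57) = -1 (Zolotarev) agrees.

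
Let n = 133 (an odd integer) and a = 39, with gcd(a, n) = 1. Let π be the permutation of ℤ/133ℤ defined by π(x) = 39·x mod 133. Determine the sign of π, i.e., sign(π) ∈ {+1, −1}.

+1

Start at x=58: 58 → 1 → 39 → 58 (one orbit).
Cycle type of π: 3×38 + 1×19; total 57 cycles.
sign(π) = (−1)^{n − #cycles} = (−1)^{133−57} = (−1)^76 = +1.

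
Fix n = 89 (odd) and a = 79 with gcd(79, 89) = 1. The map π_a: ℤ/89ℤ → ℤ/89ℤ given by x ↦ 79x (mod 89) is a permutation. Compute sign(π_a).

Trace 69: π^k(69) = [69, 22, 47, 64, 72, 81, 80] for k=0..6.
Decompose π into cycles: lengths [44, 44, 1] (3 cycles, including the fixed point 0).
With 3 cycles on 89 points, sign = (−1)^{89−3} = +1.
The Jacobi symbol (79|89) = +1 (Zolotarev) agrees.

+1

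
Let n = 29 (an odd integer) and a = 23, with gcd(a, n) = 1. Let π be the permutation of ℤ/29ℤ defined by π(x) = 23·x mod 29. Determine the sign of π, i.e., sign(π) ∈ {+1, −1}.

+1

Trace 16: π^k(16) = [16, 20, 25, 24, 1, 23, 7] for k=0..6.
Decompose π into cycles: lengths [7, 7, 7, 7, 1] (5 cycles, including the fixed point 0).
With 5 cycles on 29 points, sign = (−1)^{29−5} = +1.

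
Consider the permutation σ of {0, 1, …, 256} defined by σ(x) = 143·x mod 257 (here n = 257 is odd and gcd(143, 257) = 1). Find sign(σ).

+1

Trace 64: π^k(64) = [64, 157, 92, 49, 68, 215, 162] for k=0..6.
3 cycles of lengths [128, 128, 1].
sign(π) = (−1)^{n − #cycles} = (−1)^{257−3} = (−1)^254 = +1.
(143|257)_J = +1 (Zolotarev's lemma cross-check).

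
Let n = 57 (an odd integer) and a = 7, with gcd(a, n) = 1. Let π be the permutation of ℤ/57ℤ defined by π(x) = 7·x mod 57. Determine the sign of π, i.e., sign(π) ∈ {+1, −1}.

+1

Orbit of 49 under x↦7x: [49, 1, 7]… (length divides ord_57(7)).
Decompose π into cycles: lengths [3, 3, 3, 3, 3, 3, 3, 3, 3, 3, 3, 3, 3, 3, 3, 3, 3, 3, 1, 1, 1] (21 cycles, including the fixed point 0).
Σ(ℓ_i−1) = 57−21 = 36; sign = (−1)^36 = +1.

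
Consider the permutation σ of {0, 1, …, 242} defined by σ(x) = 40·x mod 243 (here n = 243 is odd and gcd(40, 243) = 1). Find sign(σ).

+1

Orbit of 106 under x↦40x: [106, 109, 229, 169, 199, 184, 70]… (length divides ord_243(40)).
The orbit structure of x ↦ 40x mod 243: 11 orbits of sizes [81, 81, 27, 27, 9, 9, 3, 3, 1, 1, 1].
With 11 cycles on 243 points, sign = (−1)^{243−11} = +1.
Via Zolotarev, sign(π_{40}) = (40|243) = +1.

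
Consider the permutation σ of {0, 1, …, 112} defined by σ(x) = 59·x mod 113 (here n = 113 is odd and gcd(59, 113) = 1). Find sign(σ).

Orbit of 79 under x↦59x: [79, 28, 70, 62, 42, 105, 93]… (length divides ord_113(59)).
The orbit structure of x ↦ 59x mod 113: 2 orbits of sizes [112, 1].
Σ(ℓ_i−1) = 113−2 = 111; sign = (−1)^111 = -1.

-1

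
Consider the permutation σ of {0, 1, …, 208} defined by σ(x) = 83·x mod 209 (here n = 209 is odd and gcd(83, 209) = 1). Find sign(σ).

Start at x=144: 144 → 39 → 102 → 106 → 20 → 197 → 49 → … (one orbit).
14 cycles of lengths [30, 30, 30, 30, 30, 30, 10, 3, 3, 3, 3, 3, 3, 1].
14 cycles on 209: each ℓ→(−1)^(ℓ−1), product (−1)^195 = -1.

-1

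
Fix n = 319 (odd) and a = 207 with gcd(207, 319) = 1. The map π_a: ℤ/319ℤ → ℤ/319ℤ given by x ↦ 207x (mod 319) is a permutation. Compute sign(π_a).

Start at x=115: 115 → 199 → 42 → 81 → 179 → 49 → 254 → … (one orbit).
Decompose π into cycles: lengths [70, 70, 70, 70, 14, 14, 5, 5, 1] (9 cycles, including the fixed point 0).
9 cycles on 319: each ℓ→(−1)^(ℓ−1), product (−1)^310 = +1.
(207|319)_J = +1 (Zolotarev's lemma cross-check).

+1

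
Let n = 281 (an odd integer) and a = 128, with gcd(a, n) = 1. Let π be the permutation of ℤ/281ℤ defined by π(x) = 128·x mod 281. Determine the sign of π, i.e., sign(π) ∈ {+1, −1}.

Start at x=128: 128 → 86 → 49 → 90 → 280 → 153 → 195 → … (one orbit).
Decompose π into cycles: lengths [10, 10, 10, 10, 10, 10, 10, 10, 10, 10, 10, 10, 10, 10, 10, 10, 10, 10, 10, 10, 10, 10, 10, 10, 10, 10, 10, 10, 1] (29 cycles, including the fixed point 0).
281 − 29 = 252 transpositions; sign(π) = (−1)^252 = +1.
Check: (128/281) = +1 by Zolotarev.

+1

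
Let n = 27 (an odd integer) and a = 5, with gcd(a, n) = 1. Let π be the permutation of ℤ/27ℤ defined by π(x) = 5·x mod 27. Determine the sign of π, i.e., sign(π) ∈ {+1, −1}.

-1

Start at x=7: 7 → 8 → 13 → 11 → 1 → 5 → 25 → … (one orbit).
4 cycles of lengths [18, 6, 2, 1].
With 4 cycles on 27 points, sign = (−1)^{27−4} = -1.
The Jacobi symbol (5|27) = -1 (Zolotarev) agrees.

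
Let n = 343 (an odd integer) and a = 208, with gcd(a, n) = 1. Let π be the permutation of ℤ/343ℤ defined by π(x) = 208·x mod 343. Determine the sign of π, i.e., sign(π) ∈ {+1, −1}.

-1

Start at x=213: 213 → 57 → 194 → 221 → 6 → 219 → 276 → … (one orbit).
The orbit structure of x ↦ 208x mod 343: 4 orbits of sizes [294, 42, 6, 1].
sign(π) = (−1)^{n − #cycles} = (−1)^{343−4} = (−1)^339 = -1.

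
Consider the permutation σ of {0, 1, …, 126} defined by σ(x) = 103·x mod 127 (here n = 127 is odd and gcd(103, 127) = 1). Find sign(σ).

Start at x=19: 19 → 52 → 22 → 107 → 99 → 37 → 1 → … (one orbit).
Decompose π into cycles: lengths [9, 9, 9, 9, 9, 9, 9, 9, 9, 9, 9, 9, 9, 9, 1] (15 cycles, including the fixed point 0).
127 − 15 = 112 transpositions; sign(π) = (−1)^112 = +1.
Zolotarev: (103|127) = +1, matching the cycle-count sign.

+1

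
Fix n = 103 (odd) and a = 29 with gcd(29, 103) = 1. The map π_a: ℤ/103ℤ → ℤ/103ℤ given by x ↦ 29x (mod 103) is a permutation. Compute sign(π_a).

Orbit of 50 under x↦29x: [50, 8, 26, 33, 30, 46, 98]… (length divides ord_103(29)).
π_29 has 3 disjoint cycles with lengths [51, 51, 1] on {0,…,102}.
103 − 3 = 100 transpositions; sign(π) = (−1)^100 = +1.

+1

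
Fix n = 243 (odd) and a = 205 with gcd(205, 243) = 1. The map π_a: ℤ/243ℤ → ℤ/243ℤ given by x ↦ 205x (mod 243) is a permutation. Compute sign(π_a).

Trace 118: π^k(118) = [118, 133, 49, 82, 43, 67, 127] for k=0..6.
π_205 has 11 disjoint cycles with lengths [81, 81, 27, 27, 9, 9, 3, 3, 1, 1, 1] on {0,…,242}.
Σ(ℓ_i−1) = 243−11 = 232; sign = (−1)^232 = +1.

+1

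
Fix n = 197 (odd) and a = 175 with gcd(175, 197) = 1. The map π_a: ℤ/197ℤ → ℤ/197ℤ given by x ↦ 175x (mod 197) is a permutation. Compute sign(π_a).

+1

Start at x=142: 142 → 28 → 172 → 156 → 114 → 53 → 16 → … (one orbit).
Decompose π into cycles: lengths [49, 49, 49, 49, 1] (5 cycles, including the fixed point 0).
Σ(ℓ_i−1) = 197−5 = 192; sign = (−1)^192 = +1.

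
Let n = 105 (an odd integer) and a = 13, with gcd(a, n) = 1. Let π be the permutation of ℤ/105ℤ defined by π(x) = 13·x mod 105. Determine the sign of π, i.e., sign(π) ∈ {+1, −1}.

Orbit of 1 under x↦13x: [1, 13, 64, 97]… (length divides ord_105(13)).
Cycle type of π: 4×21 + 2×9 + 1×3; total 33 cycles.
sign(π) = (−1)^{n − #cycles} = (−1)^{105−33} = (−1)^72 = +1.
The Jacobi symbol (13|105) = +1 (Zolotarev) agrees.

+1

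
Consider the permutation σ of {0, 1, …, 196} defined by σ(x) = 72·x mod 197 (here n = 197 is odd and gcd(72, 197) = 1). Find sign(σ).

Start at x=173: 173 → 45 → 88 → 32 → 137 → 14 → 23 → … (one orbit).
The orbit structure of x ↦ 72x mod 197: 2 orbits of sizes [196, 1].
With 2 cycles on 197 points, sign = (−1)^{197−2} = -1.
The Jacobi symbol (72|197) = -1 (Zolotarev) agrees.

-1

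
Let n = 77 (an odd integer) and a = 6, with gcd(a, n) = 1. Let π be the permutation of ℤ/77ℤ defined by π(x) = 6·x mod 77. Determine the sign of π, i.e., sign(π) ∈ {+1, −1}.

Trace 71: π^k(71) = [71, 41, 15, 13, 1, 6, 36] for k=0..6.
π_6 has 11 disjoint cycles with lengths [10, 10, 10, 10, 10, 10, 10, 2, 2, 2, 1] on {0,…,76}.
n − c = 77 − 11 = 66; sign = (−1)^66 = +1.

+1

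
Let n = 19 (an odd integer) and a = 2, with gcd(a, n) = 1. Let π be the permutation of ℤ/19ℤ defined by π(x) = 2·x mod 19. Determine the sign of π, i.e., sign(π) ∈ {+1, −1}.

Trace 6: π^k(6) = [6, 12, 5, 10, 1, 2, 4] for k=0..6.
Decompose π into cycles: lengths [18, 1] (2 cycles, including the fixed point 0).
2 cycles on 19: each ℓ→(−1)^(ℓ−1), product (−1)^17 = -1.
(2|19)_J = -1 (Zolotarev's lemma cross-check).

-1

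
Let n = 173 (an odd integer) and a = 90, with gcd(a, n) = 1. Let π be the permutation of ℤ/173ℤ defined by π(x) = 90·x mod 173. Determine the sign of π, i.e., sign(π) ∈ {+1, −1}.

Start at x=163: 163 → 138 → 137 → 47 → 78 → 100 → 4 → … (one orbit).
Cycle type of π: 86×2 + 1; total 3 cycles.
n − c = 173 − 3 = 170; sign = (−1)^170 = +1.
The Jacobi symbol (90|173) = +1 (Zolotarev) agrees.

+1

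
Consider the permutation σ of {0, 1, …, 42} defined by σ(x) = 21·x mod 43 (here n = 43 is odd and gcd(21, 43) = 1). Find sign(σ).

Trace 11: π^k(11) = [11, 16, 35, 4, 41, 1, 21] for k=0..6.
The orbit structure of x ↦ 21x mod 43: 7 orbits of sizes [7, 7, 7, 7, 7, 7, 1].
7 cycles on 43: each ℓ→(−1)^(ℓ−1), product (−1)^36 = +1.

+1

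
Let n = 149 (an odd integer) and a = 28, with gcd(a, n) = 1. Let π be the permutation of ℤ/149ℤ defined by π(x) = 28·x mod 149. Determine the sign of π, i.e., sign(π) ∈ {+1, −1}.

+1

Start at x=140: 140 → 46 → 96 → 6 → 19 → 85 → 145 → … (one orbit).
π_28 has 5 disjoint cycles with lengths [37, 37, 37, 37, 1] on {0,…,148}.
149 − 5 = 144 transpositions; sign(π) = (−1)^144 = +1.
Via Zolotarev, sign(π_{28}) = (28|149) = +1.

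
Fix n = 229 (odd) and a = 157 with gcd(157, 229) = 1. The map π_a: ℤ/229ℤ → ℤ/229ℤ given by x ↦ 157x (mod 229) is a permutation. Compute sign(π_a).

-1

Trace 55: π^k(55) = [55, 162, 15, 65, 129, 101, 56] for k=0..6.
Cycle type of π: 228 + 1; total 2 cycles.
With 2 cycles on 229 points, sign = (−1)^{229−2} = -1.
Zolotarev: (157|229) = -1, matching the cycle-count sign.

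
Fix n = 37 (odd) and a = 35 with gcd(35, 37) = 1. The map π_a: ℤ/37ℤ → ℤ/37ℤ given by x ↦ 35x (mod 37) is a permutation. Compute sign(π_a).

Trace 28: π^k(28) = [28, 18, 1, 35, 4, 29, 16] for k=0..6.
Cycle lengths of π_35 on ℤ/37ℤ: [36, 1]; 2 cycles in total.
With 2 cycles on 37 points, sign = (−1)^{37−2} = -1.
The Jacobi symbol (35|37) = -1 (Zolotarev) agrees.

-1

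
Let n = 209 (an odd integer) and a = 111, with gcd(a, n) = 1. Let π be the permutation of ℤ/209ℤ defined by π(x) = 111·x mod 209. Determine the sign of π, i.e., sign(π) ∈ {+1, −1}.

+1

Trace 188: π^k(188) = [188, 177, 1, 111, 199, 144, 100] for k=0..6.
33 cycles of lengths [9, 9, 9, 9, 9, 9, 9, 9, 9, 9, 9, 9, 9, 9, 9, 9, 9, 9, 9, 9, 9, 9, 1, 1, 1, 1, 1, 1, 1, 1, 1, 1, 1].
209 − 33 = 176 transpositions; sign(π) = (−1)^176 = +1.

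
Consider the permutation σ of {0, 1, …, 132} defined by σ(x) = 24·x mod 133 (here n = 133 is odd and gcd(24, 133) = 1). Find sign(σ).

Start at x=47: 47 → 64 → 73 → 23 → 20 → 81 → 82 → … (one orbit).
Cycle type of π: 18×6 + 9×2 + 6 + 1; total 10 cycles.
10 cycles on 133: each ℓ→(−1)^(ℓ−1), product (−1)^123 = -1.
Zolotarev: (24|133) = -1, matching the cycle-count sign.

-1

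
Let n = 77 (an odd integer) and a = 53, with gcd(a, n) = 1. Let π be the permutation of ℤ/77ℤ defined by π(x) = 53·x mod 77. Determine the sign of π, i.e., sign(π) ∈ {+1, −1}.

+1

Trace 4: π^k(4) = [4, 58, 71, 67, 9, 15, 25] for k=0..6.
π_53 has 9 disjoint cycles with lengths [15, 15, 15, 15, 5, 5, 3, 3, 1] on {0,…,76}.
77 − 9 = 68 transpositions; sign(π) = (−1)^68 = +1.
Zolotarev: (53|77) = +1, matching the cycle-count sign.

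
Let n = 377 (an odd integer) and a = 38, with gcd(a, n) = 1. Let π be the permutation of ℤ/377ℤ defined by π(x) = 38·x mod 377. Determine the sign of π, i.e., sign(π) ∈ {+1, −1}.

Orbit of 326 under x↦38x: [326, 324, 248, 376, 339, 64, 170]… (length divides ord_377(38)).
33 cycles of lengths [14, 14, 14, 14, 14, 14, 14, 14, 14, 14, 14, 14, 14, 14, 14, 14, 14, 14, 14, 14, 14, 14, 14, 14, 14, 14, 2, 2, 2, 2, 2, 2, 1].
sign(π) = (−1)^{n − #cycles} = (−1)^{377−33} = (−1)^344 = +1.
The Jacobi symbol (38|377) = +1 (Zolotarev) agrees.

+1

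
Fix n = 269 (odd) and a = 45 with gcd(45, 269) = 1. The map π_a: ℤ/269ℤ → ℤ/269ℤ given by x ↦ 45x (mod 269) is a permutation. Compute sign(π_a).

Start at x=119: 119 → 244 → 220 → 216 → 36 → 6 → 1 → … (one orbit).
Cycle type of π: 134×2 + 1; total 3 cycles.
sign(π) = (−1)^{n − #cycles} = (−1)^{269−3} = (−1)^266 = +1.
Via Zolotarev, sign(π_{45}) = (45|269) = +1.

+1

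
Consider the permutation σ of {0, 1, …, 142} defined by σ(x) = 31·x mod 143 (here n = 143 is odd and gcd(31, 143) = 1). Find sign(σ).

Orbit of 14 under x↦31x: [14, 5, 12, 86, 92, 135, 38]… (length divides ord_143(31)).
The orbit structure of x ↦ 31x mod 143: 12 orbits of sizes [20, 20, 20, 20, 20, 20, 5, 5, 4, 4, 4, 1].
143 − 12 = 131 transpositions; sign(π) = (−1)^131 = -1.
Zolotarev: (31|143) = -1, matching the cycle-count sign.

-1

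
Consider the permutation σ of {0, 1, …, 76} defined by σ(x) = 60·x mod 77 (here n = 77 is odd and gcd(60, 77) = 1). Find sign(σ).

Start at x=25: 25 → 37 → 64 → 67 → 16 → 36 → 4 → … (one orbit).
π_60 has 9 disjoint cycles with lengths [15, 15, 15, 15, 5, 5, 3, 3, 1] on {0,…,76}.
77 − 9 = 68 transpositions; sign(π) = (−1)^68 = +1.

+1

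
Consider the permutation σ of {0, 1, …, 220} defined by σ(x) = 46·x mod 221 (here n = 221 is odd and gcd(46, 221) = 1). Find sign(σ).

Trace 157: π^k(157) = [157, 150, 49, 44, 35, 63, 25] for k=0..6.
Decompose π into cycles: lengths [48, 48, 48, 48, 16, 12, 1] (7 cycles, including the fixed point 0).
Σ(ℓ_i−1) = 221−7 = 214; sign = (−1)^214 = +1.
Zolotarev: (46|221) = +1, matching the cycle-count sign.

+1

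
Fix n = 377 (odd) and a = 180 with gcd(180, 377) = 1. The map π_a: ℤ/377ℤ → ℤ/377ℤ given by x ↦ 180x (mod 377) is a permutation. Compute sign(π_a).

Start at x=257: 257 → 266 → 1 → 180 → 355 → 187 → 107 → … (one orbit).
Cycle type of π: 84×4 + 14×2 + 12 + 1; total 8 cycles.
sign(π) = (−1)^{n − #cycles} = (−1)^{377−8} = (−1)^369 = -1.

-1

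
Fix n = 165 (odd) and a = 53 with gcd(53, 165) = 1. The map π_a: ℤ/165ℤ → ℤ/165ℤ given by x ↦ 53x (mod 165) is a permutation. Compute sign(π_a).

Start at x=49: 49 → 122 → 31 → 158 → 124 → 137 → 1 → … (one orbit).
π_53 has 15 disjoint cycles with lengths [20, 20, 20, 20, 20, 20, 10, 10, 5, 5, 4, 4, 4, 2, 1] on {0,…,164}.
15 cycles on 165: each ℓ→(−1)^(ℓ−1), product (−1)^150 = +1.

+1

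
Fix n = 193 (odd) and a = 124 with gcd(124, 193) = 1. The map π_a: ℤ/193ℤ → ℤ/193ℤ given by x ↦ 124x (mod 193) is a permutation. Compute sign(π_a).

Start at x=185: 185 → 166 → 126 → 184 → 42 → 190 → 14 → … (one orbit).
Cycle type of π: 32×6 + 1; total 7 cycles.
n − c = 193 − 7 = 186; sign = (−1)^186 = +1.

+1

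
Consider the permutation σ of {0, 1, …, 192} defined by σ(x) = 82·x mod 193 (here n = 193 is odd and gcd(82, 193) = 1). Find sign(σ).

Trace 32: π^k(32) = [32, 115, 166, 102, 65, 119, 108] for k=0..6.
Decompose π into cycles: lengths [192, 1] (2 cycles, including the fixed point 0).
193 − 2 = 191 transpositions; sign(π) = (−1)^191 = -1.
Check: (82/193) = -1 by Zolotarev.

-1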